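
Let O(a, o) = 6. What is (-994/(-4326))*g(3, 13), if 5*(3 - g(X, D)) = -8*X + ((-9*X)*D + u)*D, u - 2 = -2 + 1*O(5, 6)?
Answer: 107068/515 ≈ 207.90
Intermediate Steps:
u = 6 (u = 2 + (-2 + 1*6) = 2 + (-2 + 6) = 2 + 4 = 6)
g(X, D) = 3 + 8*X/5 - D*(6 - 9*D*X)/5 (g(X, D) = 3 - (-8*X + ((-9*X)*D + 6)*D)/5 = 3 - (-8*X + (-9*D*X + 6)*D)/5 = 3 - (-8*X + (6 - 9*D*X)*D)/5 = 3 - (-8*X + D*(6 - 9*D*X))/5 = 3 + (8*X/5 - D*(6 - 9*D*X)/5) = 3 + 8*X/5 - D*(6 - 9*D*X)/5)
(-994/(-4326))*g(3, 13) = (-994/(-4326))*(3 - 6/5*13 + (8/5)*3 + (9/5)*3*13²) = (-994*(-1/4326))*(3 - 78/5 + 24/5 + (9/5)*3*169) = 71*(3 - 78/5 + 24/5 + 4563/5)/309 = (71/309)*(4524/5) = 107068/515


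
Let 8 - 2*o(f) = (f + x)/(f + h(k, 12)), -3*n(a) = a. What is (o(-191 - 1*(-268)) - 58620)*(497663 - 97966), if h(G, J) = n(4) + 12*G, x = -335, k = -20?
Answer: -11550473883275/493 ≈ -2.3429e+10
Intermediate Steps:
n(a) = -a/3
h(G, J) = -4/3 + 12*G (h(G, J) = -⅓*4 + 12*G = -4/3 + 12*G)
o(f) = 4 - (-335 + f)/(2*(-724/3 + f)) (o(f) = 4 - (f - 335)/(2*(f + (-4/3 + 12*(-20)))) = 4 - (-335 + f)/(2*(f + (-4/3 - 240))) = 4 - (-335 + f)/(2*(f - 724/3)) = 4 - (-335 + f)/(2*(-724/3 + f)))
(o(-191 - 1*(-268)) - 58620)*(497663 - 97966) = ((-4787 + 21*(-191 - 1*(-268)))/(2*(-724 + 3*(-191 - 1*(-268)))) - 58620)*(497663 - 97966) = ((-4787 + 21*(-191 + 268))/(2*(-724 + 3*(-191 + 268))) - 58620)*399697 = ((-4787 + 21*77)/(2*(-724 + 3*77)) - 58620)*399697 = ((-4787 + 1617)/(2*(-724 + 231)) - 58620)*399697 = ((½)*(-3170)/(-493) - 58620)*399697 = ((½)*(-1/493)*(-3170) - 58620)*399697 = (1585/493 - 58620)*399697 = -28898075/493*399697 = -11550473883275/493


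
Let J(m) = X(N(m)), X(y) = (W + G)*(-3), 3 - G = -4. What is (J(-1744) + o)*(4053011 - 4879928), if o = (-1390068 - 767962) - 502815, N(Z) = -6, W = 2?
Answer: 2200320291624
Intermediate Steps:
o = -2660845 (o = -2158030 - 502815 = -2660845)
G = 7 (G = 3 - 1*(-4) = 3 + 4 = 7)
X(y) = -27 (X(y) = (2 + 7)*(-3) = 9*(-3) = -27)
J(m) = -27
(J(-1744) + o)*(4053011 - 4879928) = (-27 - 2660845)*(4053011 - 4879928) = -2660872*(-826917) = 2200320291624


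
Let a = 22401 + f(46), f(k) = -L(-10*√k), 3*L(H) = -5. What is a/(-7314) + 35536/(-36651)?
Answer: -540495220/134032707 ≈ -4.0326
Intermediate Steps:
L(H) = -5/3 (L(H) = (⅓)*(-5) = -5/3)
f(k) = 5/3 (f(k) = -1*(-5/3) = 5/3)
a = 67208/3 (a = 22401 + 5/3 = 67208/3 ≈ 22403.)
a/(-7314) + 35536/(-36651) = (67208/3)/(-7314) + 35536/(-36651) = (67208/3)*(-1/7314) + 35536*(-1/36651) = -33604/10971 - 35536/36651 = -540495220/134032707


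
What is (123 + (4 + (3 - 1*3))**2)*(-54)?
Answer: -7506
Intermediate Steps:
(123 + (4 + (3 - 1*3))**2)*(-54) = (123 + (4 + (3 - 3))**2)*(-54) = (123 + (4 + 0)**2)*(-54) = (123 + 4**2)*(-54) = (123 + 16)*(-54) = 139*(-54) = -7506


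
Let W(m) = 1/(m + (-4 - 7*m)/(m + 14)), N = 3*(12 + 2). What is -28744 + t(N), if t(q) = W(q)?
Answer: -29520060/1027 ≈ -28744.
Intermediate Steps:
N = 42 (N = 3*14 = 42)
W(m) = 1/(m + (-4 - 7*m)/(14 + m))
t(q) = (14 + q)/(-4 + q² + 7*q)
-28744 + t(N) = -28744 + (14 + 42)/(-4 + 42² + 7*42) = -28744 + 56/(-4 + 1764 + 294) = -28744 + 56/2054 = -28744 + (1/2054)*56 = -28744 + 28/1027 = -29520060/1027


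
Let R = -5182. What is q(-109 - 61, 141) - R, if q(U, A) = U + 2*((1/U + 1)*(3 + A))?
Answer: 450356/85 ≈ 5298.3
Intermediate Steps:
q(U, A) = U + 2*(1 + 1/U)*(3 + A) (q(U, A) = U + 2*((1 + 1/U)*(3 + A)) = U + 2*(1 + 1/U)*(3 + A))
q(-109 - 61, 141) - R = (6 + 2*141 + (-109 - 61)*(6 + (-109 - 61) + 2*141))/(-109 - 61) - 1*(-5182) = (6 + 282 - 170*(6 - 170 + 282))/(-170) + 5182 = -(6 + 282 - 170*118)/170 + 5182 = -(6 + 282 - 20060)/170 + 5182 = -1/170*(-19772) + 5182 = 9886/85 + 5182 = 450356/85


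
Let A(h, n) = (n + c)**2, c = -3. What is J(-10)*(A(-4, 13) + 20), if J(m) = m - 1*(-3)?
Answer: -840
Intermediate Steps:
A(h, n) = (-3 + n)**2 (A(h, n) = (n - 3)**2 = (-3 + n)**2)
J(m) = 3 + m (J(m) = m + 3 = 3 + m)
J(-10)*(A(-4, 13) + 20) = (3 - 10)*((-3 + 13)**2 + 20) = -7*(10**2 + 20) = -7*(100 + 20) = -7*120 = -840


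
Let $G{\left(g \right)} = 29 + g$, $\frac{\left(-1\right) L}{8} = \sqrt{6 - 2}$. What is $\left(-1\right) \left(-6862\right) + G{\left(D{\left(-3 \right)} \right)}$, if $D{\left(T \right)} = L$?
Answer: $6875$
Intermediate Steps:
$L = -16$ ($L = - 8 \sqrt{6 - 2} = - 8 \sqrt{4} = \left(-8\right) 2 = -16$)
$D{\left(T \right)} = -16$
$\left(-1\right) \left(-6862\right) + G{\left(D{\left(-3 \right)} \right)} = \left(-1\right) \left(-6862\right) + \left(29 - 16\right) = 6862 + 13 = 6875$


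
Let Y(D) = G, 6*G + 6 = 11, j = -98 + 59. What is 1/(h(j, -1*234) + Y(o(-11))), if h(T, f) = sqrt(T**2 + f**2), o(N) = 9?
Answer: -30/2025947 + 1404*sqrt(37)/2025947 ≈ 0.0042006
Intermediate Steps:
j = -39
G = 5/6 (G = -1 + (1/6)*11 = -1 + 11/6 = 5/6 ≈ 0.83333)
Y(D) = 5/6
1/(h(j, -1*234) + Y(o(-11))) = 1/(sqrt((-39)**2 + (-1*234)**2) + 5/6) = 1/(sqrt(1521 + (-234)**2) + 5/6) = 1/(sqrt(1521 + 54756) + 5/6) = 1/(sqrt(56277) + 5/6) = 1/(39*sqrt(37) + 5/6) = 1/(5/6 + 39*sqrt(37))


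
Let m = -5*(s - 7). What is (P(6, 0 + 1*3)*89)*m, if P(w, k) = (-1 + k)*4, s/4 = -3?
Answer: 67640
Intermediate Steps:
s = -12 (s = 4*(-3) = -12)
P(w, k) = -4 + 4*k
m = 95 (m = -5*(-12 - 7) = -5*(-19) = 95)
(P(6, 0 + 1*3)*89)*m = ((-4 + 4*(0 + 1*3))*89)*95 = ((-4 + 4*(0 + 3))*89)*95 = ((-4 + 4*3)*89)*95 = ((-4 + 12)*89)*95 = (8*89)*95 = 712*95 = 67640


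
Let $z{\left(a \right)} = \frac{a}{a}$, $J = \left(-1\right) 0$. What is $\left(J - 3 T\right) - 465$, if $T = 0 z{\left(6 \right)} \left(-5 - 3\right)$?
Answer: $-465$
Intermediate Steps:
$J = 0$
$z{\left(a \right)} = 1$
$T = 0$ ($T = 0 \cdot 1 \left(-5 - 3\right) = 0 \left(-8\right) = 0$)
$\left(J - 3 T\right) - 465 = \left(0 - 0\right) - 465 = \left(0 + 0\right) - 465 = 0 - 465 = -465$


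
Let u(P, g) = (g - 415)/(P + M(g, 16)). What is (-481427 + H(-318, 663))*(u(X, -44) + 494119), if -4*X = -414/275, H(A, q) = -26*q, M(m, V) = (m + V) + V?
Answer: -525120045428435/2131 ≈ -2.4642e+11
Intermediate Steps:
M(m, V) = m + 2*V (M(m, V) = (V + m) + V = m + 2*V)
X = 207/550 (X = -(-207)/(2*275) = -¼*(-414/275) = 207/550 ≈ 0.37636)
u(P, g) = (-415 + g)/(32 + P + g) (u(P, g) = (g - 415)/(P + (g + 2*16)) = (-415 + g)/(P + (g + 32)) = (-415 + g)/(P + (32 + g)) = (-415 + g)/(32 + P + g))
(-481427 + H(-318, 663))*(u(X, -44) + 494119) = (-481427 - 26*663)*((-415 - 44)/(32 + 207/550 - 44) + 494119) = (-481427 - 17238)*(-459/(-6393/550) + 494119) = -498665*(-550/6393*(-459) + 494119) = -498665*(84150/2131 + 494119) = -498665*1053051739/2131 = -525120045428435/2131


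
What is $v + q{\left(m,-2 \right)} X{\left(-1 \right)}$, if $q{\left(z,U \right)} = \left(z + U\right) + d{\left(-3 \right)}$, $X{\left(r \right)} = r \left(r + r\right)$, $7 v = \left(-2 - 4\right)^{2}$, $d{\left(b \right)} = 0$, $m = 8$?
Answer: $\frac{120}{7} \approx 17.143$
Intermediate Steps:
$v = \frac{36}{7}$ ($v = \frac{\left(-2 - 4\right)^{2}}{7} = \frac{\left(-6\right)^{2}}{7} = \frac{1}{7} \cdot 36 = \frac{36}{7} \approx 5.1429$)
$X{\left(r \right)} = 2 r^{2}$ ($X{\left(r \right)} = r 2 r = 2 r^{2}$)
$q{\left(z,U \right)} = U + z$ ($q{\left(z,U \right)} = \left(z + U\right) + 0 = \left(U + z\right) + 0 = U + z$)
$v + q{\left(m,-2 \right)} X{\left(-1 \right)} = \frac{36}{7} + \left(-2 + 8\right) 2 \left(-1\right)^{2} = \frac{36}{7} + 6 \cdot 2 \cdot 1 = \frac{36}{7} + 6 \cdot 2 = \frac{36}{7} + 12 = \frac{120}{7}$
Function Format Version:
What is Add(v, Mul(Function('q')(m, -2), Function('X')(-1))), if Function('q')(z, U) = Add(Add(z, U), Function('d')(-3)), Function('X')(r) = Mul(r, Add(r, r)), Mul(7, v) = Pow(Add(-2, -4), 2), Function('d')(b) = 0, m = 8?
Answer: Rational(120, 7) ≈ 17.143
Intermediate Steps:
v = Rational(36, 7) (v = Mul(Rational(1, 7), Pow(Add(-2, -4), 2)) = Mul(Rational(1, 7), Pow(-6, 2)) = Mul(Rational(1, 7), 36) = Rational(36, 7) ≈ 5.1429)
Function('X')(r) = Mul(2, Pow(r, 2)) (Function('X')(r) = Mul(r, Mul(2, r)) = Mul(2, Pow(r, 2)))
Function('q')(z, U) = Add(U, z) (Function('q')(z, U) = Add(Add(z, U), 0) = Add(Add(U, z), 0) = Add(U, z))
Add(v, Mul(Function('q')(m, -2), Function('X')(-1))) = Add(Rational(36, 7), Mul(Add(-2, 8), Mul(2, Pow(-1, 2)))) = Add(Rational(36, 7), Mul(6, Mul(2, 1))) = Add(Rational(36, 7), Mul(6, 2)) = Add(Rational(36, 7), 12) = Rational(120, 7)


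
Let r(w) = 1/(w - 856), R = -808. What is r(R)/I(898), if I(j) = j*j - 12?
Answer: -1/1341836288 ≈ -7.4525e-10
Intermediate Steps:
I(j) = -12 + j**2 (I(j) = j**2 - 12 = -12 + j**2)
r(w) = 1/(-856 + w)
r(R)/I(898) = 1/((-856 - 808)*(-12 + 898**2)) = 1/((-1664)*(-12 + 806404)) = -1/1664/806392 = -1/1664*1/806392 = -1/1341836288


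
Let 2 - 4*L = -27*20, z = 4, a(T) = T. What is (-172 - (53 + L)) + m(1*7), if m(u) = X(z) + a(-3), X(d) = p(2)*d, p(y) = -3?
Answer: -751/2 ≈ -375.50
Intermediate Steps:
L = 271/2 (L = ½ - (-27)*20/4 = ½ - ¼*(-540) = ½ + 135 = 271/2 ≈ 135.50)
X(d) = -3*d
m(u) = -15 (m(u) = -3*4 - 3 = -12 - 3 = -15)
(-172 - (53 + L)) + m(1*7) = (-172 - (53 + 271/2)) - 15 = (-172 - 1*377/2) - 15 = (-172 - 377/2) - 15 = -721/2 - 15 = -751/2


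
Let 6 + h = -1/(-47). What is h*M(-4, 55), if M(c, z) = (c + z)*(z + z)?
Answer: -1576410/47 ≈ -33541.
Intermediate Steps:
M(c, z) = 2*z*(c + z) (M(c, z) = (c + z)*(2*z) = 2*z*(c + z))
h = -281/47 (h = -6 - 1/(-47) = -6 - 1*(-1/47) = -6 + 1/47 = -281/47 ≈ -5.9787)
h*M(-4, 55) = -562*55*(-4 + 55)/47 = -562*55*51/47 = -281/47*5610 = -1576410/47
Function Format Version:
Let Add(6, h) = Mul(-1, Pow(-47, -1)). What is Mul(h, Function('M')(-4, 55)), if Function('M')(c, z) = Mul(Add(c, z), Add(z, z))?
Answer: Rational(-1576410, 47) ≈ -33541.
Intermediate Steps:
Function('M')(c, z) = Mul(2, z, Add(c, z)) (Function('M')(c, z) = Mul(Add(c, z), Mul(2, z)) = Mul(2, z, Add(c, z)))
h = Rational(-281, 47) (h = Add(-6, Mul(-1, Pow(-47, -1))) = Add(-6, Mul(-1, Rational(-1, 47))) = Add(-6, Rational(1, 47)) = Rational(-281, 47) ≈ -5.9787)
Mul(h, Function('M')(-4, 55)) = Mul(Rational(-281, 47), Mul(2, 55, Add(-4, 55))) = Mul(Rational(-281, 47), Mul(2, 55, 51)) = Mul(Rational(-281, 47), 5610) = Rational(-1576410, 47)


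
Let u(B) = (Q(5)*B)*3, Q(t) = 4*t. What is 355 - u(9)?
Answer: -185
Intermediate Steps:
u(B) = 60*B (u(B) = ((4*5)*B)*3 = (20*B)*3 = 60*B)
355 - u(9) = 355 - 60*9 = 355 - 1*540 = 355 - 540 = -185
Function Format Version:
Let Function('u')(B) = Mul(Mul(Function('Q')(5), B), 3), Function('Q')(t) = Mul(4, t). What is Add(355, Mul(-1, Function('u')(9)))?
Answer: -185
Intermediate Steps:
Function('u')(B) = Mul(60, B) (Function('u')(B) = Mul(Mul(Mul(4, 5), B), 3) = Mul(Mul(20, B), 3) = Mul(60, B))
Add(355, Mul(-1, Function('u')(9))) = Add(355, Mul(-1, Mul(60, 9))) = Add(355, Mul(-1, 540)) = Add(355, -540) = -185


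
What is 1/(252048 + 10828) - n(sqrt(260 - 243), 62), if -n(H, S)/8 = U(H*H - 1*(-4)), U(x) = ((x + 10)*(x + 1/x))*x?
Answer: 28815415617/262876 ≈ 1.0962e+5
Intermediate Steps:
U(x) = x*(10 + x)*(x + 1/x) (U(x) = ((10 + x)*(x + 1/x))*x = x*(10 + x)*(x + 1/x))
n(H, S) = -112 - 80*(4 + H**2)**2 - 8*H**2 - 8*(4 + H**2)**3 (n(H, S) = -8*(10 + (H*H - 1*(-4)) + (H*H - 1*(-4))**3 + 10*(H*H - 1*(-4))**2) = -8*(10 + (H**2 + 4) + (H**2 + 4)**3 + 10*(H**2 + 4)**2) = -8*(10 + (4 + H**2) + (4 + H**2)**3 + 10*(4 + H**2)**2) = -8*(14 + H**2 + (4 + H**2)**3 + 10*(4 + H**2)**2) = -112 - 80*(4 + H**2)**2 - 8*H**2 - 8*(4 + H**2)**3)
1/(252048 + 10828) - n(sqrt(260 - 243), 62) = 1/(252048 + 10828) - (-1904 - 1032*(sqrt(260 - 243))**2 - 176*(260 - 243)**2 - 8*(260 - 243)**3) = 1/262876 - (-1904 - 1032*(sqrt(17))**2 - 176*(sqrt(17))**4 - 8*(sqrt(17))**6) = 1/262876 - (-1904 - 1032*17 - 176*289 - 8*4913) = 1/262876 - (-1904 - 17544 - 50864 - 39304) = 1/262876 - 1*(-109616) = 1/262876 + 109616 = 28815415617/262876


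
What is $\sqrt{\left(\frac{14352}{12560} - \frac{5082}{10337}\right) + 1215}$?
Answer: $\frac{3 \sqrt{8893951640082470}}{8114545} \approx 34.866$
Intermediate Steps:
$\sqrt{\left(\frac{14352}{12560} - \frac{5082}{10337}\right) + 1215} = \sqrt{\left(14352 \cdot \frac{1}{12560} - \frac{5082}{10337}\right) + 1215} = \sqrt{\left(\frac{897}{785} - \frac{5082}{10337}\right) + 1215} = \sqrt{\frac{5282919}{8114545} + 1215} = \sqrt{\frac{9864455094}{8114545}} = \frac{3 \sqrt{8893951640082470}}{8114545}$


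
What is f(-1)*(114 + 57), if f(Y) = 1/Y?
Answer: -171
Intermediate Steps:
f(-1)*(114 + 57) = (114 + 57)/(-1) = -1*171 = -171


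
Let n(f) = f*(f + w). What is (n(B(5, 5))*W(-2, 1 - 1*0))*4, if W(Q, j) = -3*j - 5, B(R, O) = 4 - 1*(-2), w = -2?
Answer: -768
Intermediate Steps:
B(R, O) = 6 (B(R, O) = 4 + 2 = 6)
n(f) = f*(-2 + f) (n(f) = f*(f - 2) = f*(-2 + f))
W(Q, j) = -5 - 3*j
(n(B(5, 5))*W(-2, 1 - 1*0))*4 = ((6*(-2 + 6))*(-5 - 3*(1 - 1*0)))*4 = ((6*4)*(-5 - 3*(1 + 0)))*4 = (24*(-5 - 3*1))*4 = (24*(-5 - 3))*4 = (24*(-8))*4 = -192*4 = -768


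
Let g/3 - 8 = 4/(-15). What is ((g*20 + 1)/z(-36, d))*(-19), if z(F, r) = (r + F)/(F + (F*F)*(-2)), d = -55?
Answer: -23218380/91 ≈ -2.5515e+5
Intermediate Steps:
g = 116/5 (g = 24 + 3*(4/(-15)) = 24 + 3*(4*(-1/15)) = 24 + 3*(-4/15) = 24 - ⅘ = 116/5 ≈ 23.200)
z(F, r) = (F + r)/(F - 2*F²) (z(F, r) = (F + r)/(F + F²*(-2)) = (F + r)/(F - 2*F²))
((g*20 + 1)/z(-36, d))*(-19) = (((116/5)*20 + 1)/(((-1*(-36) - 1*(-55))/((-36)*(-1 + 2*(-36))))))*(-19) = ((464 + 1)/((-(36 + 55)/(36*(-1 - 72)))))*(-19) = (465/((-1/36*91/(-73))))*(-19) = (465/((-1/36*(-1/73)*91)))*(-19) = (465/(91/2628))*(-19) = (465*(2628/91))*(-19) = (1222020/91)*(-19) = -23218380/91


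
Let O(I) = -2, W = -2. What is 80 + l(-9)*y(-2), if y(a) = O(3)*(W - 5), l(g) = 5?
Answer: 150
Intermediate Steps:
y(a) = 14 (y(a) = -2*(-2 - 5) = -2*(-7) = 14)
80 + l(-9)*y(-2) = 80 + 5*14 = 80 + 70 = 150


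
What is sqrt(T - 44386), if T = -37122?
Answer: 2*I*sqrt(20377) ≈ 285.5*I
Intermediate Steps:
sqrt(T - 44386) = sqrt(-37122 - 44386) = sqrt(-81508) = 2*I*sqrt(20377)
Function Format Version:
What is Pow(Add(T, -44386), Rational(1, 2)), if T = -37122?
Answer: Mul(2, I, Pow(20377, Rational(1, 2))) ≈ Mul(285.50, I)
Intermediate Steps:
Pow(Add(T, -44386), Rational(1, 2)) = Pow(Add(-37122, -44386), Rational(1, 2)) = Pow(-81508, Rational(1, 2)) = Mul(2, I, Pow(20377, Rational(1, 2)))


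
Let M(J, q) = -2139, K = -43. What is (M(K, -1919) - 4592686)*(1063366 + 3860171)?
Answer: -22622790896025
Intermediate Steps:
(M(K, -1919) - 4592686)*(1063366 + 3860171) = (-2139 - 4592686)*(1063366 + 3860171) = -4594825*4923537 = -22622790896025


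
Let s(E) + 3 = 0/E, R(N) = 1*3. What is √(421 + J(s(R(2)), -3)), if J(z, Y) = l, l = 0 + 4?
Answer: 5*√17 ≈ 20.616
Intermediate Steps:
R(N) = 3
s(E) = -3 (s(E) = -3 + 0/E = -3 + 0 = -3)
l = 4
J(z, Y) = 4
√(421 + J(s(R(2)), -3)) = √(421 + 4) = √425 = 5*√17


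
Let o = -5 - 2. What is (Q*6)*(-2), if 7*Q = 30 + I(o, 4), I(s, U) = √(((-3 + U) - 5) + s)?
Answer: -360/7 - 12*I*√11/7 ≈ -51.429 - 5.6856*I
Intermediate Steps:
o = -7
I(s, U) = √(-8 + U + s) (I(s, U) = √((-8 + U) + s) = √(-8 + U + s))
Q = 30/7 + I*√11/7 (Q = (30 + √(-8 + 4 - 7))/7 = (30 + √(-11))/7 = (30 + I*√11)/7 = 30/7 + I*√11/7 ≈ 4.2857 + 0.4738*I)
(Q*6)*(-2) = ((30/7 + I*√11/7)*6)*(-2) = (180/7 + 6*I*√11/7)*(-2) = -360/7 - 12*I*√11/7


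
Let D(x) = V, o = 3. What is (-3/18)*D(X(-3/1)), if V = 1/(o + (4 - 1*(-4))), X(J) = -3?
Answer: -1/66 ≈ -0.015152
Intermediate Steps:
V = 1/11 (V = 1/(3 + (4 - 1*(-4))) = 1/(3 + (4 + 4)) = 1/(3 + 8) = 1/11 ≈ 0.090909)
D(x) = 1/11
(-3/18)*D(X(-3/1)) = (-3/18)*(1/11) = ((1/18)*(-3))*(1/11) = -⅙*1/11 = -1/66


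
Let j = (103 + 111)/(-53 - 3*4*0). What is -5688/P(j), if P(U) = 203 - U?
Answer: -301464/10973 ≈ -27.473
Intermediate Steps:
j = -214/53 (j = 214/(-53 - 12*0) = 214/(-53 + 0) = 214/(-53) = 214*(-1/53) = -214/53 ≈ -4.0377)
-5688/P(j) = -5688/(203 - 1*(-214/53)) = -5688/(203 + 214/53) = -5688/10973/53 = -5688*53/10973 = -301464/10973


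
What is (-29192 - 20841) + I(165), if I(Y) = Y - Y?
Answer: -50033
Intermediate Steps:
I(Y) = 0
(-29192 - 20841) + I(165) = (-29192 - 20841) + 0 = -50033 + 0 = -50033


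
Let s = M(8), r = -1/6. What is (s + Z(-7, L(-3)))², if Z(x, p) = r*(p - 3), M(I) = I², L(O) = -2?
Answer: 151321/36 ≈ 4203.4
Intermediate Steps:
r = -⅙ (r = -1*⅙ = -⅙ ≈ -0.16667)
Z(x, p) = ½ - p/6 (Z(x, p) = -(p - 3)/6 = -(-3 + p)/6 = ½ - p/6)
s = 64 (s = 8² = 64)
(s + Z(-7, L(-3)))² = (64 + (½ - ⅙*(-2)))² = (64 + (½ + ⅓))² = (64 + ⅚)² = (389/6)² = 151321/36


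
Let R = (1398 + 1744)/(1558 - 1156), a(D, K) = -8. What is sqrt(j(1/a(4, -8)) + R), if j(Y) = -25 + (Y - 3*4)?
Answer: I*sqrt(18945858)/804 ≈ 5.4138*I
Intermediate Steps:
j(Y) = -37 + Y (j(Y) = -25 + (Y - 12) = -25 + (-12 + Y) = -37 + Y)
R = 1571/201 (R = 3142/402 = 3142*(1/402) = 1571/201 ≈ 7.8159)
sqrt(j(1/a(4, -8)) + R) = sqrt((-37 + 1/(-8)) + 1571/201) = sqrt((-37 - 1/8) + 1571/201) = sqrt(-297/8 + 1571/201) = sqrt(-47129/1608) = I*sqrt(18945858)/804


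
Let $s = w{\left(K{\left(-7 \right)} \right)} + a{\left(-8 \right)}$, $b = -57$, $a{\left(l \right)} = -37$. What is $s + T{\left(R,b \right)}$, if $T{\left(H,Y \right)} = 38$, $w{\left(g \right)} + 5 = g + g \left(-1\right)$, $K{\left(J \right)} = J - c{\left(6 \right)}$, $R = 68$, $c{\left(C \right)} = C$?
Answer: $-4$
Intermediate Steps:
$K{\left(J \right)} = -6 + J$ ($K{\left(J \right)} = J - 6 = -6 + J$)
$w{\left(g \right)} = -5$ ($w{\left(g \right)} = -5 + \left(g + g \left(-1\right)\right) = -5 + \left(g - g\right) = -5 + 0 = -5$)
$s = -42$ ($s = -5 - 37 = -42$)
$s + T{\left(R,b \right)} = -42 + 38 = -4$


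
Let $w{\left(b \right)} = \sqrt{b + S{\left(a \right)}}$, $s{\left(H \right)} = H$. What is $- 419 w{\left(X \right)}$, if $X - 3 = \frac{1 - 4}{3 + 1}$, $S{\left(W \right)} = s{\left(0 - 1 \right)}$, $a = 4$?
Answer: $- \frac{419 \sqrt{5}}{2} \approx -468.46$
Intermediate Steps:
$S{\left(W \right)} = -1$ ($S{\left(W \right)} = 0 - 1 = -1$)
$X = \frac{9}{4}$ ($X = 3 + \frac{1 - 4}{3 + 1} = 3 - \frac{3}{4} = \frac{9}{4} \approx 2.25$)
$w{\left(b \right)} = \sqrt{-1 + b}$ ($w{\left(b \right)} = \sqrt{b - 1} = \sqrt{-1 + b}$)
$- 419 w{\left(X \right)} = - 419 \sqrt{-1 + \frac{9}{4}} = - 419 \sqrt{\frac{5}{4}} = - 419 \frac{\sqrt{5}}{2} = - \frac{419 \sqrt{5}}{2}$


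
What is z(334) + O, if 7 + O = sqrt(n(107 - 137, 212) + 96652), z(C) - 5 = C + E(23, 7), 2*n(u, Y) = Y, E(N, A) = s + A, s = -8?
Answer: 331 + sqrt(96758) ≈ 642.06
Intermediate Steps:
E(N, A) = -8 + A
n(u, Y) = Y/2
z(C) = 4 + C (z(C) = 5 + (C + (-8 + 7)) = 5 + (C - 1) = 5 + (-1 + C) = 4 + C)
O = -7 + sqrt(96758) (O = -7 + sqrt((1/2)*212 + 96652) = -7 + sqrt(106 + 96652) = -7 + sqrt(96758) ≈ 304.06)
z(334) + O = (4 + 334) + (-7 + sqrt(96758)) = 338 + (-7 + sqrt(96758)) = 331 + sqrt(96758)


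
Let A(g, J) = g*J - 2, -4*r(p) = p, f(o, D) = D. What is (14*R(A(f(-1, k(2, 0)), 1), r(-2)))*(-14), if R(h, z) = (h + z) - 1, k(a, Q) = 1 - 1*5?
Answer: 1274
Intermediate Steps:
k(a, Q) = -4 (k(a, Q) = 1 - 5 = -4)
r(p) = -p/4
A(g, J) = -2 + J*g (A(g, J) = J*g - 2 = -2 + J*g)
R(h, z) = -1 + h + z
(14*R(A(f(-1, k(2, 0)), 1), r(-2)))*(-14) = (14*(-1 + (-2 + 1*(-4)) - ¼*(-2)))*(-14) = (14*(-1 + (-2 - 4) + ½))*(-14) = (14*(-1 - 6 + ½))*(-14) = (14*(-13/2))*(-14) = -91*(-14) = 1274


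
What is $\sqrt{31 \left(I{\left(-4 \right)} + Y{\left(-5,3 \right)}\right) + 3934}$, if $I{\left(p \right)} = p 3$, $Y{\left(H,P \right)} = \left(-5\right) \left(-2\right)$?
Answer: $44 \sqrt{2} \approx 62.225$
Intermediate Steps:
$Y{\left(H,P \right)} = 10$
$I{\left(p \right)} = 3 p$
$\sqrt{31 \left(I{\left(-4 \right)} + Y{\left(-5,3 \right)}\right) + 3934} = \sqrt{31 \left(3 \left(-4\right) + 10\right) + 3934} = \sqrt{31 \left(-12 + 10\right) + 3934} = \sqrt{31 \left(-2\right) + 3934} = \sqrt{-62 + 3934} = \sqrt{3872} = 44 \sqrt{2}$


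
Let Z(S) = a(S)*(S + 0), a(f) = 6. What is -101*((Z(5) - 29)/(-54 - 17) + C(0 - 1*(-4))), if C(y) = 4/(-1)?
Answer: 28785/71 ≈ 405.42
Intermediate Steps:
C(y) = -4 (C(y) = 4*(-1) = -4)
Z(S) = 6*S (Z(S) = 6*(S + 0) = 6*S)
-101*((Z(5) - 29)/(-54 - 17) + C(0 - 1*(-4))) = -101*((6*5 - 29)/(-54 - 17) - 4) = -101*((30 - 29)/(-71) - 4) = -101*(1*(-1/71) - 4) = -101*(-1/71 - 4) = -101*(-285/71) = 28785/71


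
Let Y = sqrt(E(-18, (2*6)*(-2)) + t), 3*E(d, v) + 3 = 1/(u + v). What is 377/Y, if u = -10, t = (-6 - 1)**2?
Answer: 377*sqrt(499290)/4895 ≈ 54.421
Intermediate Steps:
t = 49 (t = (-7)**2 = 49)
E(d, v) = -1 + 1/(3*(-10 + v))
Y = sqrt(499290)/102 (Y = sqrt((31/3 - 2*6*(-2))/(-10 + (2*6)*(-2)) + 49) = sqrt((31/3 - 12*(-2))/(-10 + 12*(-2)) + 49) = sqrt((31/3 - 1*(-24))/(-10 - 24) + 49) = sqrt((31/3 + 24)/(-34) + 49) = sqrt(-1/34*103/3 + 49) = sqrt(-103/102 + 49) = sqrt(4895/102) = sqrt(499290)/102 ≈ 6.9275)
377/Y = 377/((sqrt(499290)/102)) = 377*(sqrt(499290)/4895) = 377*sqrt(499290)/4895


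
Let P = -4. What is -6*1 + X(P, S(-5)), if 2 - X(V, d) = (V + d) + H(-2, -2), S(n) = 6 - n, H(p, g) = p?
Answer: -9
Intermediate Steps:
X(V, d) = 4 - V - d (X(V, d) = 2 - ((V + d) - 2) = 2 - (-2 + V + d) = 2 + (2 - V - d) = 4 - V - d)
-6*1 + X(P, S(-5)) = -6*1 + (4 - 1*(-4) - (6 - 1*(-5))) = -6 + (4 + 4 - (6 + 5)) = -6 + (4 + 4 - 1*11) = -6 + (4 + 4 - 11) = -6 - 3 = -9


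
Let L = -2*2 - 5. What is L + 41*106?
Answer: 4337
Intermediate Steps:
L = -9 (L = -4 - 5 = -9)
L + 41*106 = -9 + 41*106 = -9 + 4346 = 4337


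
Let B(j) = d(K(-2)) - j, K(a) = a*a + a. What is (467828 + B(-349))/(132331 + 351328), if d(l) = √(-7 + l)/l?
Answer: 468177/483659 + I*√5/967318 ≈ 0.96799 + 2.3116e-6*I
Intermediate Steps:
K(a) = a + a² (K(a) = a² + a = a + a²)
d(l) = √(-7 + l)/l
B(j) = -j + I*√5/2 (B(j) = √(-7 - 2*(1 - 2))/((-2*(1 - 2))) - j = √(-7 - 2*(-1))/((-2*(-1))) - j = √(-7 + 2)/2 - j = √(-5)/2 - j = (I*√5)/2 - j = I*√5/2 - j = -j + I*√5/2)
(467828 + B(-349))/(132331 + 351328) = (467828 + (-1*(-349) + I*√5/2))/(132331 + 351328) = (467828 + (349 + I*√5/2))/483659 = (468177 + I*√5/2)*(1/483659) = 468177/483659 + I*√5/967318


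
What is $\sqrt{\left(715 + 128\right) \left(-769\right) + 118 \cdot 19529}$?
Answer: $\sqrt{1656155} \approx 1286.9$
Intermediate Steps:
$\sqrt{\left(715 + 128\right) \left(-769\right) + 118 \cdot 19529} = \sqrt{843 \left(-769\right) + 2304422} = \sqrt{-648267 + 2304422} = \sqrt{1656155}$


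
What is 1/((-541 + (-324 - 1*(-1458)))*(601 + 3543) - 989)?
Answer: 1/2456403 ≈ 4.0710e-7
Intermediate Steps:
1/((-541 + (-324 - 1*(-1458)))*(601 + 3543) - 989) = 1/((-541 + (-324 + 1458))*4144 - 989) = 1/((-541 + 1134)*4144 - 989) = 1/(593*4144 - 989) = 1/(2457392 - 989) = 1/2456403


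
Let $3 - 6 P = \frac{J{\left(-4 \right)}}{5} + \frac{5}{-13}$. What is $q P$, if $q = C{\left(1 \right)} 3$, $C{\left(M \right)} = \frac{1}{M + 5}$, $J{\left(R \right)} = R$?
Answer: $\frac{68}{195} \approx 0.34872$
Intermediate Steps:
$C{\left(M \right)} = \frac{1}{5 + M}$
$P = \frac{136}{195}$ ($P = \frac{1}{2} - \frac{- \frac{4}{5} + \frac{5}{-13}}{6} = \frac{1}{2} - \frac{\left(-4\right) \frac{1}{5} + 5 \left(- \frac{1}{13}\right)}{6} = \frac{1}{2} - \frac{- \frac{4}{5} - \frac{5}{13}}{6} = \frac{1}{2} - - \frac{77}{390} = \frac{1}{2} + \frac{77}{390} = \frac{136}{195} \approx 0.69744$)
$q = \frac{1}{2}$ ($q = \frac{1}{5 + 1} \cdot 3 = \frac{1}{6} \cdot 3 = \frac{1}{2} \approx 0.5$)
$q P = \frac{1}{2} \cdot \frac{136}{195} = \frac{68}{195}$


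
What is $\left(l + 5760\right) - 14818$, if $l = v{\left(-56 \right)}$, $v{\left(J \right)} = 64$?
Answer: $-8994$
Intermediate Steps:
$l = 64$
$\left(l + 5760\right) - 14818 = \left(64 + 5760\right) - 14818 = 5824 - 14818 = -8994$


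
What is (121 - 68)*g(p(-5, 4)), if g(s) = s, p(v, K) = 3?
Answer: 159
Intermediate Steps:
(121 - 68)*g(p(-5, 4)) = (121 - 68)*3 = 53*3 = 159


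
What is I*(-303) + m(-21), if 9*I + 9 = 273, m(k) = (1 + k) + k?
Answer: -8929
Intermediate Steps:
m(k) = 1 + 2*k
I = 88/3 (I = -1 + (⅑)*273 = -1 + 91/3 = 88/3 ≈ 29.333)
I*(-303) + m(-21) = (88/3)*(-303) + (1 + 2*(-21)) = -8888 + (1 - 42) = -8888 - 41 = -8929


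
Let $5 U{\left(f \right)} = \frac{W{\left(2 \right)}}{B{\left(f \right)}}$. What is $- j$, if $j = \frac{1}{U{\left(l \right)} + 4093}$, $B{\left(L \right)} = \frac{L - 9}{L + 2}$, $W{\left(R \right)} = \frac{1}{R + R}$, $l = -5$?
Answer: $- \frac{280}{1146043} \approx -0.00024432$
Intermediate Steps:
$W{\left(R \right)} = \frac{1}{2 R}$
$B{\left(L \right)} = \frac{-9 + L}{2 + L}$
$U{\left(f \right)} = \frac{2 + f}{20 \left(-9 + f\right)}$ ($U{\left(f \right)} = \frac{\frac{1}{2 \cdot 2} \frac{1}{\frac{1}{2 + f} \left(-9 + f\right)}}{5} = \frac{\frac{1}{2} \cdot \frac{1}{2} \frac{2 + f}{-9 + f}}{5} = \frac{\frac{1}{4} \frac{2 + f}{-9 + f}}{5} = \frac{\frac{1}{4} \frac{1}{-9 + f} \left(2 + f\right)}{5} = \frac{2 + f}{20 \left(-9 + f\right)}$)
$j = \frac{280}{1146043}$ ($j = \frac{1}{\frac{2 - 5}{20 \left(-9 - 5\right)} + 4093} = \frac{1}{\frac{1}{20} \frac{1}{-14} \left(-3\right) + 4093} = \frac{1}{\frac{1}{20} \left(- \frac{1}{14}\right) \left(-3\right) + 4093} = \frac{1}{\frac{3}{280} + 4093} = \frac{1}{\frac{1146043}{280}} = \frac{280}{1146043} \approx 0.00024432$)
$- j = \left(-1\right) \frac{280}{1146043} = - \frac{280}{1146043}$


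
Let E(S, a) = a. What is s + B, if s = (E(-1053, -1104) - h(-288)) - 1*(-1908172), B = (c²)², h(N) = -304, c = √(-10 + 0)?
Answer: 1907472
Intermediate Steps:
c = I*√10 (c = √(-10) = I*√10 ≈ 3.1623*I)
B = 100 (B = ((I*√10)²)² = (-10)² = 100)
s = 1907372 (s = (-1104 - 1*(-304)) - 1*(-1908172) = (-1104 + 304) + 1908172 = -800 + 1908172 = 1907372)
s + B = 1907372 + 100 = 1907472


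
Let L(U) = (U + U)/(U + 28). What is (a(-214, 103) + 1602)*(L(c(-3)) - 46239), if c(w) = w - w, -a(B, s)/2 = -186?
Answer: -91275786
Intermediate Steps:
a(B, s) = 372 (a(B, s) = -2*(-186) = 372)
c(w) = 0
L(U) = 2*U/(28 + U) (L(U) = (2*U)/(28 + U) = 2*U/(28 + U))
(a(-214, 103) + 1602)*(L(c(-3)) - 46239) = (372 + 1602)*(2*0/(28 + 0) - 46239) = 1974*(2*0/28 - 46239) = 1974*(2*0*(1/28) - 46239) = 1974*(0 - 46239) = 1974*(-46239) = -91275786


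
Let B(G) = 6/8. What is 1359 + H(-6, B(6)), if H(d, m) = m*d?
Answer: 2709/2 ≈ 1354.5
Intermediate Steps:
B(G) = 3/4 (B(G) = 6*(1/8) = 3/4)
H(d, m) = d*m
1359 + H(-6, B(6)) = 1359 - 6*3/4 = 1359 - 9/2 = 2709/2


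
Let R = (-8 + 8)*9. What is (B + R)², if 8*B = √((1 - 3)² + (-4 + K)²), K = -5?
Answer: 85/64 ≈ 1.3281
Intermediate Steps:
B = √85/8 (B = √((1 - 3)² + (-4 - 5)²)/8 = √((-2)² + (-9)²)/8 = √(4 + 81)/8 = √85/8 ≈ 1.1524)
R = 0 (R = 0*9 = 0)
(B + R)² = (√85/8 + 0)² = (√85/8)² = 85/64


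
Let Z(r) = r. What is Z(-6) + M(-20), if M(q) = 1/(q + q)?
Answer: -241/40 ≈ -6.0250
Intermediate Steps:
M(q) = 1/(2*q)
Z(-6) + M(-20) = -6 + (½)/(-20) = -6 + (½)*(-1/20) = -6 - 1/40 = -241/40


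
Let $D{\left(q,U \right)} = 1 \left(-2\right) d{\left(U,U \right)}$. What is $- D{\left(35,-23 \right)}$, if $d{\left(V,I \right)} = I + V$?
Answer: $-92$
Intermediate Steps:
$D{\left(q,U \right)} = - 4 U$ ($D{\left(q,U \right)} = 1 \left(-2\right) \left(U + U\right) = - 2 \cdot 2 U = - 4 U$)
$- D{\left(35,-23 \right)} = - \left(-4\right) \left(-23\right) = \left(-1\right) 92 = -92$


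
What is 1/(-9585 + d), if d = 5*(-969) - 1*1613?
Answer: -1/16043 ≈ -6.2332e-5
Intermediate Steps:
d = -6458 (d = -4845 - 1613 = -6458)
1/(-9585 + d) = 1/(-9585 - 6458) = 1/(-16043) = -1/16043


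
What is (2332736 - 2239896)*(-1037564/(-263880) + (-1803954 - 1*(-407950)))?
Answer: -855001851755876/6597 ≈ -1.2960e+11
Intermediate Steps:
(2332736 - 2239896)*(-1037564/(-263880) + (-1803954 - 1*(-407950))) = 92840*(-1037564*(-1/263880) + (-1803954 + 407950)) = 92840*(259391/65970 - 1396004) = 92840*(-92094124489/65970) = -855001851755876/6597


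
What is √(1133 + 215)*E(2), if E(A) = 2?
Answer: 4*√337 ≈ 73.430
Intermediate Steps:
√(1133 + 215)*E(2) = √(1133 + 215)*2 = √1348*2 = (2*√337)*2 = 4*√337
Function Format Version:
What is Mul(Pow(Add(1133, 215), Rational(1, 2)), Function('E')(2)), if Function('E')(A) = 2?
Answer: Mul(4, Pow(337, Rational(1, 2))) ≈ 73.430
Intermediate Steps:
Mul(Pow(Add(1133, 215), Rational(1, 2)), Function('E')(2)) = Mul(Pow(Add(1133, 215), Rational(1, 2)), 2) = Mul(Pow(1348, Rational(1, 2)), 2) = Mul(Mul(2, Pow(337, Rational(1, 2))), 2) = Mul(4, Pow(337, Rational(1, 2)))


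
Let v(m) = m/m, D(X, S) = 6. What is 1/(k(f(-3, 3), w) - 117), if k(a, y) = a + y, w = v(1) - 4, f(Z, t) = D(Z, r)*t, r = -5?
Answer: -1/102 ≈ -0.0098039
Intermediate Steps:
v(m) = 1
f(Z, t) = 6*t
w = -3 (w = 1 - 4 = -3)
1/(k(f(-3, 3), w) - 117) = 1/((6*3 - 3) - 117) = 1/((18 - 3) - 117) = 1/(15 - 117) = 1/(-102) = -1/102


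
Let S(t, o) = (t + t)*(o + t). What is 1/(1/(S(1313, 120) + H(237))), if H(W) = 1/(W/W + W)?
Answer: 895607805/238 ≈ 3.7631e+6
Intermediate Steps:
H(W) = 1/(1 + W)
S(t, o) = 2*t*(o + t) (S(t, o) = (2*t)*(o + t) = 2*t*(o + t))
1/(1/(S(1313, 120) + H(237))) = 1/(1/(2*1313*(120 + 1313) + 1/(1 + 237))) = 1/(1/(2*1313*1433 + 1/238)) = 1/(1/(3763058 + 1/238)) = 1/(1/(895607805/238)) = 1/(238/895607805) = 895607805/238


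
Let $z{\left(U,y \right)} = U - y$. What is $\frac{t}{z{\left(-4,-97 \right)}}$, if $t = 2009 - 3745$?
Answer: $- \frac{56}{3} \approx -18.667$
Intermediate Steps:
$t = -1736$
$\frac{t}{z{\left(-4,-97 \right)}} = - \frac{1736}{-4 - -97} = - \frac{1736}{-4 + 97} = - \frac{1736}{93} = \left(-1736\right) \frac{1}{93} = - \frac{56}{3}$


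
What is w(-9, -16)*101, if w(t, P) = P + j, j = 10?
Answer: -606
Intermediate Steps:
w(t, P) = 10 + P (w(t, P) = P + 10 = 10 + P)
w(-9, -16)*101 = (10 - 16)*101 = -6*101 = -606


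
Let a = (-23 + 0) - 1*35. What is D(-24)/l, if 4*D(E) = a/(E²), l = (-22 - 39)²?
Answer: -29/4286592 ≈ -6.7653e-6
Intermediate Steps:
a = -58 (a = -23 - 35 = -58)
l = 3721 (l = (-61)² = 3721)
D(E) = -29/(2*E²) (D(E) = (-58/E²)/4 = -29/(2*E²))
D(-24)/l = -29/2/(-24)²/3721 = -29/2*1/576*(1/3721) = -29/1152*1/3721 = -29/4286592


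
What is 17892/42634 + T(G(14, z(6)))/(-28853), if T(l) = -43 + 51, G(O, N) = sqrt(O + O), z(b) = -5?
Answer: 257948402/615059401 ≈ 0.41939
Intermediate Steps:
G(O, N) = sqrt(2)*sqrt(O) (G(O, N) = sqrt(2*O) = sqrt(2)*sqrt(O))
T(l) = 8
17892/42634 + T(G(14, z(6)))/(-28853) = 17892/42634 + 8/(-28853) = 17892*(1/42634) + 8*(-1/28853) = 8946/21317 - 8/28853 = 257948402/615059401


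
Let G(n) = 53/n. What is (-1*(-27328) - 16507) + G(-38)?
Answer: 411145/38 ≈ 10820.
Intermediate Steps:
(-1*(-27328) - 16507) + G(-38) = (-1*(-27328) - 16507) + 53/(-38) = (27328 - 16507) + 53*(-1/38) = 10821 - 53/38 = 411145/38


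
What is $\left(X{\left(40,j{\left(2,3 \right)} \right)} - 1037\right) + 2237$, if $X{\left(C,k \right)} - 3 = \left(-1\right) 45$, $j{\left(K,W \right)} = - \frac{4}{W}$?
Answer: $1158$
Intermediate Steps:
$X{\left(C,k \right)} = -42$ ($X{\left(C,k \right)} = 3 - 45 = -42$)
$\left(X{\left(40,j{\left(2,3 \right)} \right)} - 1037\right) + 2237 = \left(-42 - 1037\right) + 2237 = -1079 + 2237 = 1158$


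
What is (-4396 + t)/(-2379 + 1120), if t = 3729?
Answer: 667/1259 ≈ 0.52979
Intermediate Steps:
(-4396 + t)/(-2379 + 1120) = (-4396 + 3729)/(-2379 + 1120) = -667/(-1259) = -667*(-1/1259) = 667/1259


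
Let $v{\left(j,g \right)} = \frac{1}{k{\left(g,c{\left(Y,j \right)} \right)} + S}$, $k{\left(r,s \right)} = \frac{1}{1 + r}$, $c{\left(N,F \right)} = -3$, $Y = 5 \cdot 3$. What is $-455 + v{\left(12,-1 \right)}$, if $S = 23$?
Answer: $-455$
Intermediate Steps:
$Y = 15$
$v{\left(j,g \right)} = \frac{1}{23 + \frac{1}{1 + g}}$ ($v{\left(j,g \right)} = \frac{1}{\frac{1}{1 + g} + 23} = \frac{1}{23 + \frac{1}{1 + g}}$)
$-455 + v{\left(12,-1 \right)} = -455 + \frac{1 - 1}{24 + 23 \left(-1\right)} = -455 + \frac{1}{24 - 23} \cdot 0 = -455 + 1^{-1} \cdot 0 = -455 + 1 \cdot 0 = -455 + 0 = -455$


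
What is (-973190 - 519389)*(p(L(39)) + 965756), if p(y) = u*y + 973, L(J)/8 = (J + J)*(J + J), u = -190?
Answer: 12359973562629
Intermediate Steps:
L(J) = 32*J**2 (L(J) = 8*((J + J)*(J + J)) = 8*((2*J)*(2*J)) = 8*(4*J**2) = 32*J**2)
p(y) = 973 - 190*y (p(y) = -190*y + 973 = 973 - 190*y)
(-973190 - 519389)*(p(L(39)) + 965756) = (-973190 - 519389)*((973 - 6080*39**2) + 965756) = -1492579*((973 - 6080*1521) + 965756) = -1492579*((973 - 190*48672) + 965756) = -1492579*((973 - 9247680) + 965756) = -1492579*(-9246707 + 965756) = -1492579*(-8280951) = 12359973562629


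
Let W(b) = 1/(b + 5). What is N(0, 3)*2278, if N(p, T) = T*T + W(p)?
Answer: 104788/5 ≈ 20958.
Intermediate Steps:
W(b) = 1/(5 + b)
N(p, T) = T**2 + 1/(5 + p) (N(p, T) = T*T + 1/(5 + p) = T**2 + 1/(5 + p))
N(0, 3)*2278 = ((1 + 3**2*(5 + 0))/(5 + 0))*2278 = ((1 + 9*5)/5)*2278 = ((1 + 45)/5)*2278 = ((1/5)*46)*2278 = (46/5)*2278 = 104788/5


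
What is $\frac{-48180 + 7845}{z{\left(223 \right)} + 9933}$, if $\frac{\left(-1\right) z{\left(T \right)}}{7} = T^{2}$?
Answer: $\frac{8067}{67634} \approx 0.11927$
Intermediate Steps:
$z{\left(T \right)} = - 7 T^{2}$
$\frac{-48180 + 7845}{z{\left(223 \right)} + 9933} = \frac{-48180 + 7845}{- 7 \cdot 223^{2} + 9933} = - \frac{40335}{\left(-7\right) 49729 + 9933} = - \frac{40335}{-348103 + 9933} = - \frac{40335}{-338170} = \left(-40335\right) \left(- \frac{1}{338170}\right) = \frac{8067}{67634}$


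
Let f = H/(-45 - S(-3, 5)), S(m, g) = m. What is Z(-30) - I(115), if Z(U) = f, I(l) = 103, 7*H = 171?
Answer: -10151/98 ≈ -103.58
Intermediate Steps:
H = 171/7 (H = (⅐)*171 = 171/7 ≈ 24.429)
f = -57/98 (f = 171/(7*(-45 - 1*(-3))) = 171/(7*(-45 + 3)) = (171/7)/(-42) = (171/7)*(-1/42) = -57/98 ≈ -0.58163)
Z(U) = -57/98
Z(-30) - I(115) = -57/98 - 1*103 = -57/98 - 103 = -10151/98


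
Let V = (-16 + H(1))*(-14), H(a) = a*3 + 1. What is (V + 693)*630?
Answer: 542430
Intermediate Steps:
H(a) = 1 + 3*a (H(a) = 3*a + 1 = 1 + 3*a)
V = 168 (V = (-16 + (1 + 3*1))*(-14) = (-16 + (1 + 3))*(-14) = (-16 + 4)*(-14) = -12*(-14) = 168)
(V + 693)*630 = (168 + 693)*630 = 861*630 = 542430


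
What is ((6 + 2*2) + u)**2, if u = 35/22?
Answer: 65025/484 ≈ 134.35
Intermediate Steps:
u = 35/22 (u = 35*(1/22) = 35/22 ≈ 1.5909)
((6 + 2*2) + u)**2 = ((6 + 2*2) + 35/22)**2 = ((6 + 4) + 35/22)**2 = (10 + 35/22)**2 = (255/22)**2 = 65025/484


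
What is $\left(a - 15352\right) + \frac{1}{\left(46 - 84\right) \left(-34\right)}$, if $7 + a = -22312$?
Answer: $- \frac{48670931}{1292} \approx -37671.0$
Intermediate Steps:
$a = -22319$ ($a = -7 - 22312 = -22319$)
$\left(a - 15352\right) + \frac{1}{\left(46 - 84\right) \left(-34\right)} = \left(-22319 - 15352\right) + \frac{1}{\left(46 - 84\right) \left(-34\right)} = \left(-22319 - 15352\right) + \frac{1}{\left(-38\right) \left(-34\right)} = -37671 + \frac{1}{1292} = - \frac{48670931}{1292}$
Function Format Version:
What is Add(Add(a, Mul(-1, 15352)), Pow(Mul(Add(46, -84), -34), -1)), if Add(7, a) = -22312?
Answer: Rational(-48670931, 1292) ≈ -37671.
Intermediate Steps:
a = -22319 (a = Add(-7, -22312) = -22319)
Add(Add(a, Mul(-1, 15352)), Pow(Mul(Add(46, -84), -34), -1)) = Add(Add(-22319, Mul(-1, 15352)), Pow(Mul(Add(46, -84), -34), -1)) = Add(Add(-22319, -15352), Pow(Mul(-38, -34), -1)) = Add(-37671, Pow(1292, -1)) = Add(-37671, Rational(1, 1292)) = Rational(-48670931, 1292)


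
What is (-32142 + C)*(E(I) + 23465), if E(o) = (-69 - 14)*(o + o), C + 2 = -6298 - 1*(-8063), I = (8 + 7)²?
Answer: 421812415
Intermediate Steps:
I = 225 (I = 15² = 225)
C = 1763 (C = -2 + (-6298 - 1*(-8063)) = -2 + (-6298 + 8063) = -2 + 1765 = 1763)
E(o) = -166*o
(-32142 + C)*(E(I) + 23465) = (-32142 + 1763)*(-166*225 + 23465) = -30379*(-37350 + 23465) = -30379*(-13885) = 421812415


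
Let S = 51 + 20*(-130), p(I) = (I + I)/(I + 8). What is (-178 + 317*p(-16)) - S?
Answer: 3639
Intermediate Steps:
p(I) = 2*I/(8 + I) (p(I) = (2*I)/(8 + I) = 2*I/(8 + I))
S = -2549 (S = 51 - 2600 = -2549)
(-178 + 317*p(-16)) - S = (-178 + 317*(2*(-16)/(8 - 16))) - 1*(-2549) = (-178 + 317*(2*(-16)/(-8))) + 2549 = (-178 + 317*(2*(-16)*(-⅛))) + 2549 = (-178 + 317*4) + 2549 = (-178 + 1268) + 2549 = 1090 + 2549 = 3639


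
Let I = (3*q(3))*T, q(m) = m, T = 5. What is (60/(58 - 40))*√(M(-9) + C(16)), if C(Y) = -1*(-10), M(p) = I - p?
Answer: 80/3 ≈ 26.667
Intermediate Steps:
I = 45 (I = (3*3)*5 = 9*5 = 45)
M(p) = 45 - p
C(Y) = 10
(60/(58 - 40))*√(M(-9) + C(16)) = (60/(58 - 40))*√((45 - 1*(-9)) + 10) = (60/18)*√((45 + 9) + 10) = (60*(1/18))*√(54 + 10) = 10*√64/3 = (10/3)*8 = 80/3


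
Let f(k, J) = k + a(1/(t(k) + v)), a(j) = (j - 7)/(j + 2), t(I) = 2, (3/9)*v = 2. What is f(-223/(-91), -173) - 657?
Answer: -1017593/1547 ≈ -657.79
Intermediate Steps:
v = 6 (v = 3*2 = 6)
a(j) = (-7 + j)/(2 + j)
f(k, J) = -55/17 + k (f(k, J) = k + (-7 + 1/(2 + 6))/(2 + 1/(2 + 6)) = k + (-7 + 1/8)/(2 + 1/8) = k + (-7 + ⅛)/(2 + ⅛) = k - 55/8/(17/8) = k + (8/17)*(-55/8) = k - 55/17 = -55/17 + k)
f(-223/(-91), -173) - 657 = (-55/17 - 223/(-91)) - 657 = (-55/17 - 223*(-1/91)) - 657 = (-55/17 + 223/91) - 657 = -1214/1547 - 657 = -1017593/1547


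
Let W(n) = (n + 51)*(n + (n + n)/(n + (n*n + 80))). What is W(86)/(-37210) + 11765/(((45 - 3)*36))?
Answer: 13015210921/1743645960 ≈ 7.4644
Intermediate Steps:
W(n) = (51 + n)*(n + 2*n/(80 + n + n²)) (W(n) = (51 + n)*(n + (2*n)/(n + (n² + 80))) = (51 + n)*(n + (2*n)/(n + (80 + n²))) = (51 + n)*(n + (2*n)/(80 + n + n²)) = (51 + n)*(n + 2*n/(80 + n + n²)))
W(86)/(-37210) + 11765/(((45 - 3)*36)) = (86*(4182 + 86³ + 52*86² + 133*86)/(80 + 86 + 86²))/(-37210) + 11765/(((45 - 3)*36)) = (86*(4182 + 636056 + 52*7396 + 11438)/(80 + 86 + 7396))*(-1/37210) + 11765/((42*36)) = (86*(4182 + 636056 + 384592 + 11438)/7562)*(-1/37210) + 11765/1512 = (86*(1/7562)*1036268)*(-1/37210) + 11765*(1/1512) = (44559524/3781)*(-1/37210) + 11765/1512 = -365242/1153205 + 11765/1512 = 13015210921/1743645960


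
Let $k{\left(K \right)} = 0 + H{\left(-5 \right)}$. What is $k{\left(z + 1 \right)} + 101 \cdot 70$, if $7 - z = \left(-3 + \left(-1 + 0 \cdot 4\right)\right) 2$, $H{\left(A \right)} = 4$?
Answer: $7074$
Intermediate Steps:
$z = 15$ ($z = 7 - \left(-3 + \left(-1 + 0 \cdot 4\right)\right) 2 = 7 - \left(-3 + \left(-1 + 0\right)\right) 2 = 7 - \left(-3 - 1\right) 2 = 7 - \left(-4\right) 2 = 7 - -8 = 7 + 8 = 15$)
$k{\left(K \right)} = 4$ ($k{\left(K \right)} = 0 + 4 = 4$)
$k{\left(z + 1 \right)} + 101 \cdot 70 = 4 + 101 \cdot 70 = 4 + 7070 = 7074$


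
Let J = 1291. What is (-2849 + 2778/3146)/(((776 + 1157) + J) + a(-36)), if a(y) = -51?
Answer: -4480088/4991129 ≈ -0.89761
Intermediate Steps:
(-2849 + 2778/3146)/(((776 + 1157) + J) + a(-36)) = (-2849 + 2778/3146)/(((776 + 1157) + 1291) - 51) = (-2849 + 2778*(1/3146))/((1933 + 1291) - 51) = (-2849 + 1389/1573)/(3224 - 51) = -4480088/1573/3173 = -4480088/1573*1/3173 = -4480088/4991129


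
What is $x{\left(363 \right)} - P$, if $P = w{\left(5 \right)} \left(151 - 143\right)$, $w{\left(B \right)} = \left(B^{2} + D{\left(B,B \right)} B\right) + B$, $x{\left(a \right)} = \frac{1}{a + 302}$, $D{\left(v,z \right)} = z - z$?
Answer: $- \frac{159599}{665} \approx -240.0$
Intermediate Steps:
$D{\left(v,z \right)} = 0$
$x{\left(a \right)} = \frac{1}{302 + a}$
$w{\left(B \right)} = B + B^{2}$ ($w{\left(B \right)} = \left(B^{2} + 0 B\right) + B = \left(B^{2} + 0\right) + B = B^{2} + B = B + B^{2}$)
$P = 240$ ($P = 5 \left(1 + 5\right) \left(151 - 143\right) = 5 \cdot 6 \cdot 8 = 30 \cdot 8 = 240$)
$x{\left(363 \right)} - P = \frac{1}{302 + 363} - 240 = \frac{1}{665} - 240 = - \frac{159599}{665}$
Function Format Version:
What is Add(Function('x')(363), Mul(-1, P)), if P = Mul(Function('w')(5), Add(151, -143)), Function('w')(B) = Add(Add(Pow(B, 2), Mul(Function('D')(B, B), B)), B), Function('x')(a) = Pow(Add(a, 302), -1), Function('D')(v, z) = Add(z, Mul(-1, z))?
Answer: Rational(-159599, 665) ≈ -240.00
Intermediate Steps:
Function('D')(v, z) = 0
Function('x')(a) = Pow(Add(302, a), -1)
Function('w')(B) = Add(B, Pow(B, 2)) (Function('w')(B) = Add(Add(Pow(B, 2), Mul(0, B)), B) = Add(Add(Pow(B, 2), 0), B) = Add(Pow(B, 2), B) = Add(B, Pow(B, 2)))
P = 240 (P = Mul(Mul(5, Add(1, 5)), Add(151, -143)) = Mul(Mul(5, 6), 8) = Mul(30, 8) = 240)
Add(Function('x')(363), Mul(-1, P)) = Add(Pow(Add(302, 363), -1), Mul(-1, 240)) = Add(Pow(665, -1), -240) = Add(Rational(1, 665), -240) = Rational(-159599, 665)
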